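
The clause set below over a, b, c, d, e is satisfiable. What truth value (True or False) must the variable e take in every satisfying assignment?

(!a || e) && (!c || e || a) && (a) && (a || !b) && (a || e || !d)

True

Suppose e = false.
From the singleton clause (!a), a = false.
But (a) is also a unit clause — contradiction.
So every satisfying assignment has e = True.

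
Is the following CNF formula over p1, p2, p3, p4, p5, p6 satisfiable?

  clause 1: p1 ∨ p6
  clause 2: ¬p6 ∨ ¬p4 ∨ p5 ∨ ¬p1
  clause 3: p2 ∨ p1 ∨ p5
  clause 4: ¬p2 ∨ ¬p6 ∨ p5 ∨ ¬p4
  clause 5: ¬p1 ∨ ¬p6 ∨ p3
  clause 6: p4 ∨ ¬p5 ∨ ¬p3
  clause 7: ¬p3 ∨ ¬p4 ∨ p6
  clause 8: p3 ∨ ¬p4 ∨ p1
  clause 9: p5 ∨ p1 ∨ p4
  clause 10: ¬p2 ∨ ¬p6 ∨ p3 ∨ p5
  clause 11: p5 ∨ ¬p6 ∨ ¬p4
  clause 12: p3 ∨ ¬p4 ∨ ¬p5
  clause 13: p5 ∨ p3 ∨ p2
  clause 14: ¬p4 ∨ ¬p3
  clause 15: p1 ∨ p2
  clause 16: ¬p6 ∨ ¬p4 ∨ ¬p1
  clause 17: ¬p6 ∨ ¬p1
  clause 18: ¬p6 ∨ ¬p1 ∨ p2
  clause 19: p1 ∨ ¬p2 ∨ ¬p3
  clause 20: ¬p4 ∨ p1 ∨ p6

Case p1 = True:
(¬p6) alone gives p6 = False.
Case p3 = False:
Case p4 = False:
Case p5 = True:
All clauses hold; p2 can take either value.
A satisfying assignment: p1=True,  p2=False,  p3=False,  p4=False,  p5=True,  p6=False.

Satisfiable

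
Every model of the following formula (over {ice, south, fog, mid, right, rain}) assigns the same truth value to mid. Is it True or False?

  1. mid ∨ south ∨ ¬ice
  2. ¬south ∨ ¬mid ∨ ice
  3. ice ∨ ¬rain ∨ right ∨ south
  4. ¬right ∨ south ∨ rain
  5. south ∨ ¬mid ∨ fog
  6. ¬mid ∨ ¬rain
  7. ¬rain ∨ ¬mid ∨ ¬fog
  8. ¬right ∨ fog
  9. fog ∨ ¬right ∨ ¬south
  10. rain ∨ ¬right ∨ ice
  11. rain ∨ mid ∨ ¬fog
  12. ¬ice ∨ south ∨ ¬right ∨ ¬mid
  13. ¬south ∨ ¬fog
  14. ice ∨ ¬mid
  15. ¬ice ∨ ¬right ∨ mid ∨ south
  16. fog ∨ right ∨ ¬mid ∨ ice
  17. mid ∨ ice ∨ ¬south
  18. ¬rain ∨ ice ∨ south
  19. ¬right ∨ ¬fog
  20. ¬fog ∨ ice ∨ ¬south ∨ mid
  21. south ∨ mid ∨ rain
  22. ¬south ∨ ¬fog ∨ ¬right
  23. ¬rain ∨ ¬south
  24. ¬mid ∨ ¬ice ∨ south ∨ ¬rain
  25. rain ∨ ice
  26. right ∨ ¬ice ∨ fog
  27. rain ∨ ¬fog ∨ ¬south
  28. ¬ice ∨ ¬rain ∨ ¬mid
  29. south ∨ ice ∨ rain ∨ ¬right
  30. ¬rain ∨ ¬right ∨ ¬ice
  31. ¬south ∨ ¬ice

True

Suppose mid = False.
Suppose south = True.
Unit clause (¬fog) forces fog = False.
Unit clause (¬right) forces right = False.
Unit clause (ice) forces ice = True.
But (¬ice) is also a unit clause — contradiction.
Undo south and try south = False.
Unit clause (¬ice) forces ice = False.
Unit clause (¬rain) forces rain = False.
But (rain) is also a unit clause — contradiction.
Either choice for south ends in contradiction.
So every satisfying assignment has mid = True.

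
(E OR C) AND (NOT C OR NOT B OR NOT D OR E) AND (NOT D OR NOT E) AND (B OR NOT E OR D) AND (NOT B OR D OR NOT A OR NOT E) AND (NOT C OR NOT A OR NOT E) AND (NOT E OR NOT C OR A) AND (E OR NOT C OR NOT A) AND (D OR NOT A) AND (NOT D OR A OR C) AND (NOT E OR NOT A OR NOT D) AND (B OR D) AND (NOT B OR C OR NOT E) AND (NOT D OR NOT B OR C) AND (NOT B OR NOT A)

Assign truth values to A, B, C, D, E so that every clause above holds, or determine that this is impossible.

A ↦ false; B ↦ true; C ↦ true; D ↦ false; E ↦ false

Suppose E = false.
From the singleton clause (C), C = true.
From the singleton clause (NOT A), A = false.
Suppose B = true.
From the singleton clause (NOT D), D = false.
This assignment satisfies each clause.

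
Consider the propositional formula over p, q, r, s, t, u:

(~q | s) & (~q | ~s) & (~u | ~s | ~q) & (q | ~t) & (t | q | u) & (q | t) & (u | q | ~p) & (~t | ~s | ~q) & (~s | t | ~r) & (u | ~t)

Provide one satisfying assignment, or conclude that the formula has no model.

UNSATISFIABLE

Case q = 0:
(~t) alone gives t = 0.
That conflicts with the unit clause (t).
Backtrack on q: now try q = 1.
(s) alone gives s = 1.
That conflicts with the unit clause (~s).
Both values of q lead to a conflict.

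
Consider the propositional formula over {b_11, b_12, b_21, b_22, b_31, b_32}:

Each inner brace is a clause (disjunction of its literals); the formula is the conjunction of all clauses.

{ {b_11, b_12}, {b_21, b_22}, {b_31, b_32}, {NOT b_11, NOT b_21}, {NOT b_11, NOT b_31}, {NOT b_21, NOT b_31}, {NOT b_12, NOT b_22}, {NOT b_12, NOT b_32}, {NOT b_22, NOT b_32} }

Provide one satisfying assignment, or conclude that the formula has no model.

Branch on b_11: set b_11 = true.
(NOT b_21) alone gives b_21 = false.
(b_22) alone gives b_22 = true.
(NOT b_31) alone gives b_31 = false.
(b_32) alone gives b_32 = true.
Now (NOT b_32) is unsatisfied and unit — conflict.
Undo b_11 and try b_11 = false.
(b_12) alone gives b_12 = true.
(NOT b_22) alone gives b_22 = false.
(b_21) alone gives b_21 = true.
(NOT b_31) alone gives b_31 = false.
(b_32) alone gives b_32 = true.
Now (NOT b_32) is unsatisfied and unit — conflict.
Both values of b_11 lead to a conflict.

UNSATISFIABLE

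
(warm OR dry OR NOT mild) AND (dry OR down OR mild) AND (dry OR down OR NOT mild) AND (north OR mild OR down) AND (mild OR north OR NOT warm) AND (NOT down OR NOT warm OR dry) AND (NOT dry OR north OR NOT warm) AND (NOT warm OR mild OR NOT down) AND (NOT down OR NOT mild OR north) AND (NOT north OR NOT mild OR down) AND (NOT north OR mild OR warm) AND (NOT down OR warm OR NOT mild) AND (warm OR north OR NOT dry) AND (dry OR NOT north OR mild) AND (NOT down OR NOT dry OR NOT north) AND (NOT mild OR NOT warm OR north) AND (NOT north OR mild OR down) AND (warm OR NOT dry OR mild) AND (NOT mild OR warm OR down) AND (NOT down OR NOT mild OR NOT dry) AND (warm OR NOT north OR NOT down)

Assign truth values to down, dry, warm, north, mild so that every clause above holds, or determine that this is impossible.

down: true; dry: false; warm: false; north: false; mild: false

Branch on warm: set warm = false.
Branch on dry: set dry = false.
The clause (NOT mild) is unit, so mild = false.
The clause (down) is unit, so down = true.
The clause (NOT north) is unit, so north = false.
All clauses are satisfied.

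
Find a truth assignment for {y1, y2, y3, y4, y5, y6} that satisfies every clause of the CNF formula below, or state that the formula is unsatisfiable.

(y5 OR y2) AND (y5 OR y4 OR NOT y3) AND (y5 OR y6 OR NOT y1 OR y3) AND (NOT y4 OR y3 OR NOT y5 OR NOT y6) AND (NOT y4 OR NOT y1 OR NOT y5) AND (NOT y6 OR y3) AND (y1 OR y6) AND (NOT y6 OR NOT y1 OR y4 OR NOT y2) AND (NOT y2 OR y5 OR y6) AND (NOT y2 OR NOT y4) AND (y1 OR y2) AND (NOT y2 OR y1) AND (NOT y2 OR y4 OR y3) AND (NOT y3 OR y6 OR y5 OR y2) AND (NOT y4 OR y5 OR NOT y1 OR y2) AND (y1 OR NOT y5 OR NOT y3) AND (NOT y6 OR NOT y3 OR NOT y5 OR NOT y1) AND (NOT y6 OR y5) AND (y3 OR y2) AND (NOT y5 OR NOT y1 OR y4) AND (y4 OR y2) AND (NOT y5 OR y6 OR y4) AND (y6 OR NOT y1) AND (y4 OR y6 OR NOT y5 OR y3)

UNSATISFIABLE

Case y5 = true:
Case y4 = false:
(NOT y1) alone gives y1 = false.
(y6) alone gives y6 = true.
(y3) alone gives y3 = true.
That conflicts with the unit clause (NOT y3).
So y4 must be the other value — set y4 = true.
(NOT y1) alone gives y1 = false.
(y6) alone gives y6 = true.
(y3) alone gives y3 = true.
That conflicts with the unit clause (NOT y3).
Either choice for y4 ends in contradiction.
So y5 must be the other value — set y5 = false.
(y2) alone gives y2 = true.
(y6) alone gives y6 = true.
That conflicts with the unit clause (NOT y6).
Either choice for y5 ends in contradiction.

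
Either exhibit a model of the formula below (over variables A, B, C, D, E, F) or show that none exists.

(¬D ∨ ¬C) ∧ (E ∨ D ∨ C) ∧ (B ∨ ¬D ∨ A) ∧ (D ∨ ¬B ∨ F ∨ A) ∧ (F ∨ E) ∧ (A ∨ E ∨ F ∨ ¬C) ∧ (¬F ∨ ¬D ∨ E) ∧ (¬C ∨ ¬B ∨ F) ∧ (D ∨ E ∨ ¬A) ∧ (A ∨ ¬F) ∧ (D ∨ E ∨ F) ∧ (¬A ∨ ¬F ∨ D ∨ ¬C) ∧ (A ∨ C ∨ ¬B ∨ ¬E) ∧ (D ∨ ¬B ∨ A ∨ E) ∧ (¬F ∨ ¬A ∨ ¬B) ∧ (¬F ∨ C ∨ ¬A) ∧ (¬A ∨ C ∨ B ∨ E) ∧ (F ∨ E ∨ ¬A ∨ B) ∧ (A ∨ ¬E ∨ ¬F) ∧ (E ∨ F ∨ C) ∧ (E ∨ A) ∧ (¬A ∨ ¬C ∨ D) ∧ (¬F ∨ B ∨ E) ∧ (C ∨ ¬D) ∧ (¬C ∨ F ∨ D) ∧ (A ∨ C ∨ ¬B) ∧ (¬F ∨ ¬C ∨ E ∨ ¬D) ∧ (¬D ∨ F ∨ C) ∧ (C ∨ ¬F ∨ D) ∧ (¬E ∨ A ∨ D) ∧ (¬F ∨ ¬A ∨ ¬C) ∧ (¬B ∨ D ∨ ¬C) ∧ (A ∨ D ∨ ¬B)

A ↦ True,  B ↦ True,  C ↦ False,  D ↦ False,  E ↦ True,  F ↦ False

Case D = False:
Case E = True:
From the singleton clause (A), A = True.
From the singleton clause (¬C), C = False.
From the singleton clause (¬F), F = False.
No clause remains; B is free.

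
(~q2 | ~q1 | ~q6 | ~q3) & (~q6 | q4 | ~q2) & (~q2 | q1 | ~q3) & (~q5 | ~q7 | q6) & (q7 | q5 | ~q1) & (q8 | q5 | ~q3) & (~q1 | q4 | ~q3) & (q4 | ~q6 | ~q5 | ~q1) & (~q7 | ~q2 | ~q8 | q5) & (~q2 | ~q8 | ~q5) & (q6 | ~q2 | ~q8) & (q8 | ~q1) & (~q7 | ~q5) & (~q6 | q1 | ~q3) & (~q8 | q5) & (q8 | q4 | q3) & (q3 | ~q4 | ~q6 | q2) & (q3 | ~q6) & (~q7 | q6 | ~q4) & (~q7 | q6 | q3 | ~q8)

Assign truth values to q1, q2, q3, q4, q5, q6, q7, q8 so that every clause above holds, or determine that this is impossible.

Case q8 = 1:
Unit clause (q5) forces q5 = 1.
Unit clause (~q2) forces q2 = 0.
Unit clause (~q7) forces q7 = 0.
Case q3 = 0:
Unit clause (~q6) forces q6 = 0.
All clauses hold; q1, q4 can take either value.

q1: 0; q2: 0; q3: 0; q4: 1; q5: 1; q6: 0; q7: 0; q8: 1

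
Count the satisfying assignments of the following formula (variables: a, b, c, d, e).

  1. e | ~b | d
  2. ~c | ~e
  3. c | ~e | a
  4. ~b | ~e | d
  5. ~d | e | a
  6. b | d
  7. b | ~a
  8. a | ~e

3

There are 2^5 = 32 truth assignments over (a, b, c, d, e).
Split on b. With b = 1, the clauses containing b are satisfied and ~b drops from the rest; 3 of the 2^4 = 16 assignments to the other variables satisfy what remains.
With b = 0, by the same count on the reduced clause set, 0 assignments work.
Total: 3 + 0 = 3.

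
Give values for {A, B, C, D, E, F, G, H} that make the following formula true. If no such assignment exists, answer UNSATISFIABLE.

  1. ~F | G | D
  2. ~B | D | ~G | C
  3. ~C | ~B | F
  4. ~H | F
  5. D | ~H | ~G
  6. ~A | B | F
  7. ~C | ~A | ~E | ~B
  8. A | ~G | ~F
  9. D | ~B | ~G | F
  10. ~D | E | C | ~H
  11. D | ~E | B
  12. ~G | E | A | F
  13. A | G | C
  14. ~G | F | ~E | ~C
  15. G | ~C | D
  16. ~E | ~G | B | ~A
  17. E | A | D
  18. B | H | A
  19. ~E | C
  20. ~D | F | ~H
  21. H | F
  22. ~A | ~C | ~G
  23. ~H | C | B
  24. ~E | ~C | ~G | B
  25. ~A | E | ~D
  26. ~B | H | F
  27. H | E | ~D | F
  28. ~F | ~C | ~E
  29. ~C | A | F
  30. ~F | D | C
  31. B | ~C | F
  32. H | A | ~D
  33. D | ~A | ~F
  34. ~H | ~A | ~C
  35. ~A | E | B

A=0, B=1, C=1, D=1, E=0, F=1, G=0, H=1

Try H = 1.
The clause (F) is unit, so F = 1.
Try G = 0.
The clause (D) is unit, so D = 1.
Try E = 0.
The clause (C) is unit, so C = 1.
The clause (~A) is unit, so A = 0.
Every clause is now satisfied; B is unconstrained.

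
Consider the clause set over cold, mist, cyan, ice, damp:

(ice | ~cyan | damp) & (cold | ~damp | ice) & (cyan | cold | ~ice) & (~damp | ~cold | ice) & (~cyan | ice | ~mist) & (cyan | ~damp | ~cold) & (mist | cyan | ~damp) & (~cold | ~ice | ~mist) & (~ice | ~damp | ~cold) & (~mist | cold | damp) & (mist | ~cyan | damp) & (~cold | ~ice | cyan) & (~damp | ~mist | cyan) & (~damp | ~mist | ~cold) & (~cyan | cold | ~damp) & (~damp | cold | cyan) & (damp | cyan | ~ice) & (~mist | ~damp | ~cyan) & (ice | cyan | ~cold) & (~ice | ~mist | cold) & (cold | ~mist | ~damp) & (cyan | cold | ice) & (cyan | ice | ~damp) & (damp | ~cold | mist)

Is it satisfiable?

No

Case ice = 1:
Case cyan = 1:
Case cold = 0:
From the singleton clause (~damp), damp = 0.
From the singleton clause (~mist), mist = 0.
That conflicts with the unit clause (mist).
So cold must be the other value — set cold = 1.
From the singleton clause (~mist), mist = 0.
From the singleton clause (~damp), damp = 0.
That conflicts with the unit clause (damp).
Neither cold = 1 nor cold = 0 works.
So cyan must be the other value — set cyan = 0.
From the singleton clause (cold), cold = 1.
That conflicts with the unit clause (~cold).
Neither cyan = 1 nor cyan = 0 works.
So ice must be the other value — set ice = 0.
Case cyan = 0:
From the singleton clause (~cold), cold = 0.
That conflicts with the unit clause (cold).
So cyan must be the other value — set cyan = 1.
From the singleton clause (damp), damp = 1.
From the singleton clause (cold), cold = 1.
That conflicts with the unit clause (~cold).
Neither cyan = 1 nor cyan = 0 works.
Neither ice = 1 nor ice = 0 works.
No assignment satisfies every clause.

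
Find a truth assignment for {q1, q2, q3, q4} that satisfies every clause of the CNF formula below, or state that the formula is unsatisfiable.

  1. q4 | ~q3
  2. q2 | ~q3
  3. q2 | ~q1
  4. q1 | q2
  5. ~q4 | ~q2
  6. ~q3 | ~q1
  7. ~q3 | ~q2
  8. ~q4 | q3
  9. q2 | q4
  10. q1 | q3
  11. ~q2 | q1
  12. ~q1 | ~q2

Suppose q4 = 1.
(~q2) alone gives q2 = 0.
(~q3) alone gives q3 = 0.
That conflicts with the unit clause (q3).
Undo q4 and try q4 = 0.
(~q3) alone gives q3 = 0.
(q2) alone gives q2 = 1.
(q1) alone gives q1 = 1.
That conflicts with the unit clause (~q1).
Both values of q4 lead to a conflict.

UNSATISFIABLE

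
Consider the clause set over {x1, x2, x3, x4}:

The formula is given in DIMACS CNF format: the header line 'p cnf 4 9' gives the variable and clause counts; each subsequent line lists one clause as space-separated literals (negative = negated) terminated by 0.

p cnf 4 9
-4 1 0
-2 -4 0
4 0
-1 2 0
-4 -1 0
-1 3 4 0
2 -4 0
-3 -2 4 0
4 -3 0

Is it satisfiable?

Unsatisfiable

(x4) alone gives x4 = True.
(x1) alone gives x1 = True.
Now (¬x1) is unsatisfied and unit — conflict.
No assignment satisfies every clause.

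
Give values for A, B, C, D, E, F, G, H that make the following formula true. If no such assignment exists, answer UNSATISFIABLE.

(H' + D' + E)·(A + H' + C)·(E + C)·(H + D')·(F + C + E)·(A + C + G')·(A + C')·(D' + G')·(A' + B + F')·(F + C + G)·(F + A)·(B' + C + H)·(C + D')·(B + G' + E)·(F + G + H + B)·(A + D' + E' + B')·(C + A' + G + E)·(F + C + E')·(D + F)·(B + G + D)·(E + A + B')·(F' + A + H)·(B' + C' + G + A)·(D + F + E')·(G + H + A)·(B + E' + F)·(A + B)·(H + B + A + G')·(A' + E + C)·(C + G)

A ↦ 1, B ↦ 1, C ↦ 1, D ↦ 0, E ↦ 0, F ↦ 1, G ↦ 0, H ↦ 0

Branch on E: set E = 0.
(C) alone gives C = 1.
(A) alone gives A = 1.
Branch on H: set H = 0.
(D') alone gives D = 0.
(F) alone gives F = 1.
(B) alone gives B = 1.
All clauses hold; G can take either value.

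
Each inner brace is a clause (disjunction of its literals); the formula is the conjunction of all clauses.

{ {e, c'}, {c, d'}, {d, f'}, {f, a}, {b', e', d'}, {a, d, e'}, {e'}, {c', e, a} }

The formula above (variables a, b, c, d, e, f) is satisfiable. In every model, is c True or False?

Suppose c = 1.
The clause (e) is unit, so e = 1.
Now (e') is unsatisfied and unit — conflict.
So every satisfying assignment has c = False.

False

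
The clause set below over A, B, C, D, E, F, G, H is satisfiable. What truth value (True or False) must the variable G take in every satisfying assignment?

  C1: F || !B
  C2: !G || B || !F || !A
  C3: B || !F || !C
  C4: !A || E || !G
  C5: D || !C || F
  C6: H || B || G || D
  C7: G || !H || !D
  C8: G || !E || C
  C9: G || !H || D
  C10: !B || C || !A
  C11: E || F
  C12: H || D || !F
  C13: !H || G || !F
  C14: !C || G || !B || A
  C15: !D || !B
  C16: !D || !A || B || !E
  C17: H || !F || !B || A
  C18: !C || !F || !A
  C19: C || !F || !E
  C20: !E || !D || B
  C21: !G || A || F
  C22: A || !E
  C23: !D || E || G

True

Suppose G = false.
Branch on F: set F = true.
(!H) alone gives H = false.
(D) alone gives D = true.
(!B) alone gives B = false.
(!C) alone gives C = false.
(!E) alone gives E = false.
Now (E) is unsatisfied and unit — conflict.
So F must be the other value — set F = false.
(!B) alone gives B = false.
(E) alone gives E = true.
(C) alone gives C = true.
(D) alone gives D = true.
Now (!D) is unsatisfied and unit — conflict.
Both values of F lead to a conflict.
So every satisfying assignment has G = True.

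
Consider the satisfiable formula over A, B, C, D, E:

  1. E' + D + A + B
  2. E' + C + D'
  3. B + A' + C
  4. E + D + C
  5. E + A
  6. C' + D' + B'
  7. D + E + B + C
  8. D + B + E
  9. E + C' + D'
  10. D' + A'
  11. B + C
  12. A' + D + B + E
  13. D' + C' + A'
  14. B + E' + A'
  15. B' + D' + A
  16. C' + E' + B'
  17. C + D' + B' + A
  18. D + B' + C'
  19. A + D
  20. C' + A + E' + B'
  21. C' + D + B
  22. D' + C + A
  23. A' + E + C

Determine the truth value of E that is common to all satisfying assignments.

Suppose E = 0.
From the singleton clause (A), A = 1.
From the singleton clause (D'), D = 0.
From the singleton clause (C), C = 1.
From the singleton clause (B), B = 1.
Now (B') is unsatisfied and unit — conflict.
So every satisfying assignment has E = True.

True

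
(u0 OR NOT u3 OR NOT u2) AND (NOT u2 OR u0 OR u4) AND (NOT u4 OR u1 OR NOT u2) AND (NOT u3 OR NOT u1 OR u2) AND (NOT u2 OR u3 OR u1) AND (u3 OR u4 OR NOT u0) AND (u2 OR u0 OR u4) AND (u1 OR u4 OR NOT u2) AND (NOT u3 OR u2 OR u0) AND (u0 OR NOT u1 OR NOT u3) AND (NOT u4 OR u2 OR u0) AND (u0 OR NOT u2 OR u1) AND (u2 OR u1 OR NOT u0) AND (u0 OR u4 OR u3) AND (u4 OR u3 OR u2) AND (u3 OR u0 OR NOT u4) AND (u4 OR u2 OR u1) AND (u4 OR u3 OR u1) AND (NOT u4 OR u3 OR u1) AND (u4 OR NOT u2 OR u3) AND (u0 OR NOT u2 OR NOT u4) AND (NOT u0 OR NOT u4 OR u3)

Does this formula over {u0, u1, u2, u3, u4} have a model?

Yes

Suppose u0 = true.
Suppose u3 = true.
Suppose u1 = true.
Unit clause (u2) forces u2 = true.
No clause remains; u4 is free.
A satisfying assignment: u0 ↦ true,  u1 ↦ true,  u2 ↦ true,  u3 ↦ true,  u4 ↦ true.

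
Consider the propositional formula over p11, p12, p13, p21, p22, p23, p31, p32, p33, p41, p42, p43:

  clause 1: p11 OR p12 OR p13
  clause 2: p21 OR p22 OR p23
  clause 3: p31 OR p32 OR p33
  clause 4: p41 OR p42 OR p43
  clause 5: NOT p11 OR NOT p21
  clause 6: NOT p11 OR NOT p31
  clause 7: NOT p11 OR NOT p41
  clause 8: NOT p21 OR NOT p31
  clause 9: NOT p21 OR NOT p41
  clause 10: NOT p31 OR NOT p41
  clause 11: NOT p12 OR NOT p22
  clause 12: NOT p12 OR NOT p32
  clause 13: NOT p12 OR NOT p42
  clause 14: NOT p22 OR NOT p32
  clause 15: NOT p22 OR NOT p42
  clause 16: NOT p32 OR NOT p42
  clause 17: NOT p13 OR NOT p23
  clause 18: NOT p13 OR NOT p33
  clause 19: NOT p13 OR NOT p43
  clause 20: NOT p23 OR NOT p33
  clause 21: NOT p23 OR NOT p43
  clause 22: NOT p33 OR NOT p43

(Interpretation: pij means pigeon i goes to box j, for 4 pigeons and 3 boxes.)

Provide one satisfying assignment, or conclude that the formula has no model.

Suppose p11 = false.
Suppose p12 = true.
The clause (NOT p22) is unit, so p22 = false.
The clause (NOT p32) is unit, so p32 = false.
The clause (NOT p42) is unit, so p42 = false.
Suppose p21 = true.
The clause (NOT p31) is unit, so p31 = false.
The clause (p33) is unit, so p33 = true.
The clause (NOT p41) is unit, so p41 = false.
The clause (p43) is unit, so p43 = true.
Now (NOT p43) is unsatisfied and unit — conflict.
Backtrack on p21: now try p21 = false.
The clause (p23) is unit, so p23 = true.
The clause (NOT p13) is unit, so p13 = false.
The clause (NOT p33) is unit, so p33 = false.
The clause (p31) is unit, so p31 = true.
The clause (NOT p41) is unit, so p41 = false.
The clause (p43) is unit, so p43 = true.
Now (NOT p43) is unsatisfied and unit — conflict.
Neither p21 = true nor p21 = false works.
Backtrack on p12: now try p12 = false.
The clause (p13) is unit, so p13 = true.
The clause (NOT p23) is unit, so p23 = false.
The clause (NOT p33) is unit, so p33 = false.
The clause (NOT p43) is unit, so p43 = false.
Suppose p21 = true.
The clause (NOT p31) is unit, so p31 = false.
The clause (p32) is unit, so p32 = true.
The clause (NOT p41) is unit, so p41 = false.
The clause (p42) is unit, so p42 = true.
Now (NOT p42) is unsatisfied and unit — conflict.
Backtrack on p21: now try p21 = false.
The clause (p22) is unit, so p22 = true.
The clause (NOT p32) is unit, so p32 = false.
The clause (p31) is unit, so p31 = true.
The clause (NOT p41) is unit, so p41 = false.
The clause (p42) is unit, so p42 = true.
Now (NOT p42) is unsatisfied and unit — conflict.
Neither p21 = true nor p21 = false works.
Neither p12 = true nor p12 = false works.
Backtrack on p11: now try p11 = true.
The clause (NOT p21) is unit, so p21 = false.
The clause (NOT p31) is unit, so p31 = false.
The clause (NOT p41) is unit, so p41 = false.
Suppose p22 = true.
The clause (NOT p12) is unit, so p12 = false.
The clause (NOT p32) is unit, so p32 = false.
The clause (p33) is unit, so p33 = true.
The clause (NOT p42) is unit, so p42 = false.
The clause (p43) is unit, so p43 = true.
Now (NOT p43) is unsatisfied and unit — conflict.
Backtrack on p22: now try p22 = false.
The clause (p23) is unit, so p23 = true.
The clause (NOT p13) is unit, so p13 = false.
The clause (NOT p33) is unit, so p33 = false.
The clause (p32) is unit, so p32 = true.
The clause (NOT p12) is unit, so p12 = false.
The clause (NOT p42) is unit, so p42 = false.
The clause (p43) is unit, so p43 = true.
Now (NOT p43) is unsatisfied and unit — conflict.
Neither p22 = true nor p22 = false works.
Neither p11 = true nor p11 = false works.

UNSATISFIABLE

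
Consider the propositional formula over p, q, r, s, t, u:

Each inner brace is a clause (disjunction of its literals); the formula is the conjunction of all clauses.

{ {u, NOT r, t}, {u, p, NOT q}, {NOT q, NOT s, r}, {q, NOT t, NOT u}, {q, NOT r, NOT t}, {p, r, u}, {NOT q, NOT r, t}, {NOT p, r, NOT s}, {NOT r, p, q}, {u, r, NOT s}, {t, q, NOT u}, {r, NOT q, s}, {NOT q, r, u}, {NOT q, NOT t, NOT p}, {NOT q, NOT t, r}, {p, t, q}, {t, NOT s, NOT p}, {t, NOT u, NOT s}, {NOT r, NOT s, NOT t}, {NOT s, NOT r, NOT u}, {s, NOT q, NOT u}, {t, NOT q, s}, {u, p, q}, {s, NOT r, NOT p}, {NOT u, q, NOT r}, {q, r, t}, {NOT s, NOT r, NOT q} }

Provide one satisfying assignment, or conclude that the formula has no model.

p: true, q: false, r: false, s: false, t: true, u: false

Suppose u = false.
Suppose r = false.
From the singleton clause (p), p = true.
From the singleton clause (NOT s), s = false.
From the singleton clause (NOT q), q = false.
From the singleton clause (t), t = true.
Every clause now holds.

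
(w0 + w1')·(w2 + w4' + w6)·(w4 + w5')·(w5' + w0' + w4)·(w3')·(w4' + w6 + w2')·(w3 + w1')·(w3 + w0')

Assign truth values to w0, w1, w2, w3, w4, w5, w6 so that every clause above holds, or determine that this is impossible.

w0=0; w1=0; w2=0; w3=0; w4=1; w5=1; w6=1

The clause (w3') is unit, so w3 = 0.
The clause (w1') is unit, so w1 = 0.
The clause (w0') is unit, so w0 = 0.
Branch on w4: set w4 = 1.
Branch on w2: set w2 = 0.
The clause (w6) is unit, so w6 = 1.
Every clause is now satisfied; w5 is unconstrained.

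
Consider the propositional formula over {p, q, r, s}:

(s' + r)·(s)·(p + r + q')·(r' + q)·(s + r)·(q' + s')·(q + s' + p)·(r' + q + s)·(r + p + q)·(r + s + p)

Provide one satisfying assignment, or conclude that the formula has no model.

From the singleton clause (s), s = 1.
From the singleton clause (r), r = 1.
From the singleton clause (q), q = 1.
But (q') is also a unit clause — contradiction.

UNSATISFIABLE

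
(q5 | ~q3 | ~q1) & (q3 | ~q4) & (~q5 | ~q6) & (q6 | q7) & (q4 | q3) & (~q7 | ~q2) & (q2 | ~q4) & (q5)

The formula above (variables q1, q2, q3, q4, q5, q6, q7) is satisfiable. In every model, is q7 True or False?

True

Suppose q7 = 0.
Unit clause (q6) forces q6 = 1.
Unit clause (~q5) forces q5 = 0.
Now (q5) is unsatisfied and unit — conflict.
So every satisfying assignment has q7 = True.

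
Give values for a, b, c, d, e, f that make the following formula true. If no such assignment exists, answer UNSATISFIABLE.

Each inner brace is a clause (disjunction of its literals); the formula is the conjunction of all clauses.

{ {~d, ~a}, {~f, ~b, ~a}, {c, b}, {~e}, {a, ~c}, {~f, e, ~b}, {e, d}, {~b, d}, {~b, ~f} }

a: 0,  b: 1,  c: 0,  d: 1,  e: 0,  f: 0

The clause (~e) is unit, so e = 0.
The clause (d) is unit, so d = 1.
The clause (~a) is unit, so a = 0.
The clause (~c) is unit, so c = 0.
The clause (b) is unit, so b = 1.
The clause (~f) is unit, so f = 0.
All clauses are satisfied.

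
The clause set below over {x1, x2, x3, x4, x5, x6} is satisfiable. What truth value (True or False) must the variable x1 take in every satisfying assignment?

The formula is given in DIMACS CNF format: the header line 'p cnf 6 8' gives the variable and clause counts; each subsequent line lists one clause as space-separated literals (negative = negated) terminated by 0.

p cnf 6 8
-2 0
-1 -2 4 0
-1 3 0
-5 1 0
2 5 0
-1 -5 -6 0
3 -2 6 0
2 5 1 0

True

Suppose x1 = False.
(¬x2) alone gives x2 = False.
(¬x5) alone gives x5 = False.
But (x5) is also a unit clause — contradiction.
So every satisfying assignment has x1 = True.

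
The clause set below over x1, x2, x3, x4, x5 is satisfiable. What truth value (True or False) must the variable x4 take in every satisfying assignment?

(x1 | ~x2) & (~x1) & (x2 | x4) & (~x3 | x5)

True

Suppose x4 = 0.
From the singleton clause (~x1), x1 = 0.
From the singleton clause (~x2), x2 = 0.
That conflicts with the unit clause (x2).
So every satisfying assignment has x4 = True.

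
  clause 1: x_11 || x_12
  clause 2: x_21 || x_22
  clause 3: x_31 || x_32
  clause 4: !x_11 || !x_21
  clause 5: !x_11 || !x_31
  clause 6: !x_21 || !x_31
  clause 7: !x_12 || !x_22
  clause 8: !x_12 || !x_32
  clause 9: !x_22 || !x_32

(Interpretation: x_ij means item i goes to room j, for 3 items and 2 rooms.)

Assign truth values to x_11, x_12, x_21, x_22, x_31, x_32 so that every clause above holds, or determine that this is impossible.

Try x_11 = true.
From the singleton clause (!x_21), x_21 = false.
From the singleton clause (x_22), x_22 = true.
From the singleton clause (!x_31), x_31 = false.
From the singleton clause (x_32), x_32 = true.
But (!x_32) is also a unit clause — contradiction.
So x_11 must be the other value — set x_11 = false.
From the singleton clause (x_12), x_12 = true.
From the singleton clause (!x_22), x_22 = false.
From the singleton clause (x_21), x_21 = true.
From the singleton clause (!x_31), x_31 = false.
From the singleton clause (x_32), x_32 = true.
But (!x_32) is also a unit clause — contradiction.
Either choice for x_11 ends in contradiction.

UNSATISFIABLE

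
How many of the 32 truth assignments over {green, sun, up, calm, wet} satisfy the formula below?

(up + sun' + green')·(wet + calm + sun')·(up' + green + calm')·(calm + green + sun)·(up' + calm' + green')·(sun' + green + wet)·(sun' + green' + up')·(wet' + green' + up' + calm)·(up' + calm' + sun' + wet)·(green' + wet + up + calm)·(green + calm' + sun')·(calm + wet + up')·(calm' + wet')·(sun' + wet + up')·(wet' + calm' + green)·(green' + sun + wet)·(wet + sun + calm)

There are 2^5 = 32 truth assignments over (green, sun, up, calm, wet).
Split on calm. With calm = 1, the clauses containing calm are satisfied and calm' drops from the rest; 1 of the 2^4 = 16 assignments to the other variables satisfy what remains.
With calm = 0, by the same count on the reduced clause set, 3 assignments work.
Total: 1 + 3 = 4.

4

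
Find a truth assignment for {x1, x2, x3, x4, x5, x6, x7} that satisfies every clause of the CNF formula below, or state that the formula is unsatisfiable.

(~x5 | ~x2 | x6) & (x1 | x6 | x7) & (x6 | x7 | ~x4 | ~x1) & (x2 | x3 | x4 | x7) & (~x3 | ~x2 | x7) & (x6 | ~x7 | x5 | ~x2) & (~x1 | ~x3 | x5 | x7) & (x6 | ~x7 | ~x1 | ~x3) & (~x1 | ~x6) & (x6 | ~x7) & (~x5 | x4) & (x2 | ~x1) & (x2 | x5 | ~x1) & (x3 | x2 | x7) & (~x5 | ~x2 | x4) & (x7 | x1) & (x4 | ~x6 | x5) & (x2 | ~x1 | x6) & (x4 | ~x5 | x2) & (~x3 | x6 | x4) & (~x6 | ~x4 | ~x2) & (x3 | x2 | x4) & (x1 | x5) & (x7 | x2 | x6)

Branch on x1: set x1 = 0.
The clause (x7) is unit, so x7 = 1.
The clause (x6) is unit, so x6 = 1.
The clause (x5) is unit, so x5 = 1.
The clause (x4) is unit, so x4 = 1.
The clause (~x2) is unit, so x2 = 0.
Every clause is now satisfied; x3 is unconstrained.

x1: 0,  x2: 0,  x3: 1,  x4: 1,  x5: 1,  x6: 1,  x7: 1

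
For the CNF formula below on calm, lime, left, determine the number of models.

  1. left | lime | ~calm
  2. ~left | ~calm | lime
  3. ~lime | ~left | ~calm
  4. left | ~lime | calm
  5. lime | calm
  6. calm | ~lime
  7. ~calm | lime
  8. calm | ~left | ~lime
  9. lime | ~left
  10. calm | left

1

There are 2^3 = 8 truth assignments over (calm, lime, left).
Split on calm. With calm = 1, the clauses containing calm are satisfied and ~calm drops from the rest; 1 of the 2^2 = 4 assignments to the other variables satisfy what remains.
With calm = 0, by the same count on the reduced clause set, 0 assignments work.
(One model: calm=T, lime=T, left=F.)
Total: 1 + 0 = 1.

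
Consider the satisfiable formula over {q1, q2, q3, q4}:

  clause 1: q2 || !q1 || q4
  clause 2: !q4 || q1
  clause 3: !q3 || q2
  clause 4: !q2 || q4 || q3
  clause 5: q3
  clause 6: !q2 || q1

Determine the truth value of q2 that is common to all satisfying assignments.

True

Suppose q2 = false.
The clause (!q3) is unit, so q3 = false.
But (q3) is also a unit clause — contradiction.
So every satisfying assignment has q2 = True.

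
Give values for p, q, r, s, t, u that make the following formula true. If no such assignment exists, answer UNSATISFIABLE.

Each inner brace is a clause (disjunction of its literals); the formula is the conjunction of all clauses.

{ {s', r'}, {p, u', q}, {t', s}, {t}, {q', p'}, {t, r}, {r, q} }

From the singleton clause (t), t = 1.
From the singleton clause (s), s = 1.
From the singleton clause (r'), r = 0.
From the singleton clause (q), q = 1.
From the singleton clause (p'), p = 0.
All clauses hold; u can take either value.

p=0, q=1, r=0, s=1, t=1, u=1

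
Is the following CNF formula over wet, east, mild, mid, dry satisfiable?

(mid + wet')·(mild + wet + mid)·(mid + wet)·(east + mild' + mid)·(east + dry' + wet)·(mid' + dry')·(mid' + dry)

Try mid = 1.
(dry') alone gives dry = 0.
That conflicts with the unit clause (dry).
Backtrack on mid: now try mid = 0.
(wet') alone gives wet = 0.
That conflicts with the unit clause (wet).
Both values of mid lead to a conflict.
No assignment satisfies every clause.

No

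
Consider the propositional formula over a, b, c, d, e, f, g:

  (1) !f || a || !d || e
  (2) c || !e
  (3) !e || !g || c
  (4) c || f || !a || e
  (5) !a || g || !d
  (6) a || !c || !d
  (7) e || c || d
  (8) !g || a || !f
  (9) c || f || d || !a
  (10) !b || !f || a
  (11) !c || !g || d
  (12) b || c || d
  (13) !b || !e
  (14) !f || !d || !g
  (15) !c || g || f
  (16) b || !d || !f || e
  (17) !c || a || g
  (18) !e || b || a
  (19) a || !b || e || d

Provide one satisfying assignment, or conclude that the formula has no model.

Branch on c: set c = false.
From the singleton clause (!e), e = false.
From the singleton clause (d), d = true.
Branch on f: set f = false.
From the singleton clause (!a), a = false.
All clauses hold; b, g can take either value.

a ↦ false, b ↦ false, c ↦ false, d ↦ true, e ↦ false, f ↦ false, g ↦ true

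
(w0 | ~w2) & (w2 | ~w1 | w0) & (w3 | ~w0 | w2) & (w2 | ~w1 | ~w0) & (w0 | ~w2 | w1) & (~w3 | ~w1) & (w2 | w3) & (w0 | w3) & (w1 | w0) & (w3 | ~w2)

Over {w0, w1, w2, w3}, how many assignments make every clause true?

There are 2^4 = 16 truth assignments over (w0, w1, w2, w3).
Split on w3. With w3 = 1, the clauses containing w3 are satisfied and ~w3 drops from the rest; 2 of the 2^3 = 8 assignments to the other variables satisfy what remains.
With w3 = 0, by the same count on the reduced clause set, 0 assignments work.
(One model: w0=T, w1=F, w2=F, w3=T.)
Total: 2 + 0 = 2.

2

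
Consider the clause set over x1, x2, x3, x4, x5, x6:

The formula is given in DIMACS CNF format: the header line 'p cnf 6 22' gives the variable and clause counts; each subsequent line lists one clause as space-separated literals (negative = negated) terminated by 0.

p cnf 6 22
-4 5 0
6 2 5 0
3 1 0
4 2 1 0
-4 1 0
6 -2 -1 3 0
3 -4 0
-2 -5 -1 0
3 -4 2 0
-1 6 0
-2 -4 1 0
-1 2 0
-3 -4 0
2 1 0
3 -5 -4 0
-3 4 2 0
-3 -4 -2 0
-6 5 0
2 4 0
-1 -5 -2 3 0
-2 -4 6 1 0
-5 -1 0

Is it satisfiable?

Satisfiable

Try x4 = False.
Unit clause (x2) forces x2 = True.
Try x3 = True.
Try x5 = True.
Unit clause (¬x1) forces x1 = False.
No clause remains; x6 is free.
A satisfying assignment: x1: False, x2: True, x3: True, x4: False, x5: True, x6: True.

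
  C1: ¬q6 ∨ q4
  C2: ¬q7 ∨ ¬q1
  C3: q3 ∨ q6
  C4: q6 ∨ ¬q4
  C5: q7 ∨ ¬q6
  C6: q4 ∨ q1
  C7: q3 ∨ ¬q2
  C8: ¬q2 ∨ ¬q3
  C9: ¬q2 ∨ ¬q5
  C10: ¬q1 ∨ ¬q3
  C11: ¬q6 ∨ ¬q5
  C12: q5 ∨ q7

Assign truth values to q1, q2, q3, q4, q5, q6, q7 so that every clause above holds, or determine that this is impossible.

q1 ↦ False,  q2 ↦ False,  q3 ↦ False,  q4 ↦ True,  q5 ↦ False,  q6 ↦ True,  q7 ↦ True

Branch on q6: set q6 = True.
Unit clause (q4) forces q4 = True.
Unit clause (q7) forces q7 = True.
Unit clause (¬q1) forces q1 = False.
Unit clause (¬q5) forces q5 = False.
Branch on q3: set q3 = False.
Unit clause (¬q2) forces q2 = False.
This assignment satisfies each clause.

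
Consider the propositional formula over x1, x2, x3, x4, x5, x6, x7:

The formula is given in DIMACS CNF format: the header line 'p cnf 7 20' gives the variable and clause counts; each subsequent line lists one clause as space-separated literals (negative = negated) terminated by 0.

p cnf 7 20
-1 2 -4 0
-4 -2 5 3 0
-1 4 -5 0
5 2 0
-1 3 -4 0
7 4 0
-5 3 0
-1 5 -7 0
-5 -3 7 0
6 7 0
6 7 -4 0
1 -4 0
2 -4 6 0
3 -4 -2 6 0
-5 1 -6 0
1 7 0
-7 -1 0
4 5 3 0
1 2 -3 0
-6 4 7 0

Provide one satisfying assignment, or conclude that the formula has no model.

Try x5 = False.
Unit clause (x2) forces x2 = True.
Try x4 = False.
Unit clause (x7) forces x7 = True.
Unit clause (¬x1) forces x1 = False.
Unit clause (x3) forces x3 = True.
Every clause is now satisfied; x6 is unconstrained.

x1: False, x2: True, x3: True, x4: False, x5: False, x6: False, x7: True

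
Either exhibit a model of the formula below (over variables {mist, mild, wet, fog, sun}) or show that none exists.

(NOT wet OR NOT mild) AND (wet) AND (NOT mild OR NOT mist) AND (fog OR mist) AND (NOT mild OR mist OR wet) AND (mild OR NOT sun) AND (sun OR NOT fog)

From the singleton clause (wet), wet = true.
From the singleton clause (NOT mild), mild = false.
From the singleton clause (NOT sun), sun = false.
From the singleton clause (NOT fog), fog = false.
From the singleton clause (mist), mist = true.
All clauses are satisfied.

mist=true, mild=false, wet=true, fog=false, sun=false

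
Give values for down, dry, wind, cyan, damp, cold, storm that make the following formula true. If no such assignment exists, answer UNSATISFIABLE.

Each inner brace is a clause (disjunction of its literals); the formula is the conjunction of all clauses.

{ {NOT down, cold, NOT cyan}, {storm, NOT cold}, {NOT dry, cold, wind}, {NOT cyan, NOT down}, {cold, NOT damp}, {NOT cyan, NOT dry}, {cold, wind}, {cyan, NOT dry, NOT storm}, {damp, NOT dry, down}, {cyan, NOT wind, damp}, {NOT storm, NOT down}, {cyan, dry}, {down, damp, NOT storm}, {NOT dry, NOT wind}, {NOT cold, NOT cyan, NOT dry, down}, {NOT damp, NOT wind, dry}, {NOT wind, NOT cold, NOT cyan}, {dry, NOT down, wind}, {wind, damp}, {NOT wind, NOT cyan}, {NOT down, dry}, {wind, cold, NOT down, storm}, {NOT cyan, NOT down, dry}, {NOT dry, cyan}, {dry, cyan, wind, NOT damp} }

Try storm = true.
The clause (NOT down) is unit, so down = false.
The clause (damp) is unit, so damp = true.
The clause (cold) is unit, so cold = true.
Try cyan = true.
The clause (NOT dry) is unit, so dry = false.
The clause (NOT wind) is unit, so wind = false.
Every clause now holds.

down ↦ false,  dry ↦ false,  wind ↦ false,  cyan ↦ true,  damp ↦ true,  cold ↦ true,  storm ↦ true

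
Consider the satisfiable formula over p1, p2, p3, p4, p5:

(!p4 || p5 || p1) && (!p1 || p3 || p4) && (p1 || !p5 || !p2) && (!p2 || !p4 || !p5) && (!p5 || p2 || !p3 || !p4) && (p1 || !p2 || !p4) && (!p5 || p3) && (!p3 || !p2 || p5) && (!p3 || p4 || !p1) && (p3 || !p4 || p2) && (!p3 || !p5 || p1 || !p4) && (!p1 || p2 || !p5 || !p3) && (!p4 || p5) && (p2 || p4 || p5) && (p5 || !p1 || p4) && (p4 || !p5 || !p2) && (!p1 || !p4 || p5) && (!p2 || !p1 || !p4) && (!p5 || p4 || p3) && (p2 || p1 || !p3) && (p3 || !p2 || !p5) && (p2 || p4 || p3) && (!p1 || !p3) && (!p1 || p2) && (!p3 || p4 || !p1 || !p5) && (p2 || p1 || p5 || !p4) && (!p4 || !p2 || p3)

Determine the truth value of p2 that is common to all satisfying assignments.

Suppose p2 = false.
Unit clause (!p1) forces p1 = false.
Unit clause (!p3) forces p3 = false.
Unit clause (!p5) forces p5 = false.
Unit clause (!p4) forces p4 = false.
But (p4) is also a unit clause — contradiction.
So every satisfying assignment has p2 = True.

True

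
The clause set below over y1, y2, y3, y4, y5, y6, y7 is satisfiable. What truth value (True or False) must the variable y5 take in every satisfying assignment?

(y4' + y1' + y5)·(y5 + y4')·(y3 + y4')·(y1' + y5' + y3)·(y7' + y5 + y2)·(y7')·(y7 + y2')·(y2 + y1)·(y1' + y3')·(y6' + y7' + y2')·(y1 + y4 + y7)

Suppose y5 = 1.
The clause (y7') is unit, so y7 = 0.
The clause (y2') is unit, so y2 = 0.
The clause (y1) is unit, so y1 = 1.
The clause (y3) is unit, so y3 = 1.
Now (y3') is unsatisfied and unit — conflict.
So every satisfying assignment has y5 = False.

False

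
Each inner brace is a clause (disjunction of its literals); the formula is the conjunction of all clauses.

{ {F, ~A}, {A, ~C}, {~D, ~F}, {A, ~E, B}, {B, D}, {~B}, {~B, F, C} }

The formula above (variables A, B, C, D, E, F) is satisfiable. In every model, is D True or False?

True

Suppose D = 0.
The clause (B) is unit, so B = 1.
Now (~B) is unsatisfied and unit — conflict.
So every satisfying assignment has D = True.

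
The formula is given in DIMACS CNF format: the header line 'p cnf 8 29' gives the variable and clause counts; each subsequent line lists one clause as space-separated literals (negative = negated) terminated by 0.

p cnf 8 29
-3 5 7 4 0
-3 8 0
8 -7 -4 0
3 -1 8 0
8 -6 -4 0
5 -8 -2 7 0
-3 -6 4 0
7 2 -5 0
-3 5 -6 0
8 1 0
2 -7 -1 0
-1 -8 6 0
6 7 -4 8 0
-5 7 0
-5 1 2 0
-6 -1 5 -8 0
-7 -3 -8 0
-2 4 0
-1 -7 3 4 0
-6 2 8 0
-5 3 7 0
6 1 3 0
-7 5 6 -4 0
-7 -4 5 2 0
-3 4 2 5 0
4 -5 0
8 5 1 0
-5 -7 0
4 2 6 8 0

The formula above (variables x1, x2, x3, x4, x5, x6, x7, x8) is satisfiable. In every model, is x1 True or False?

False

Suppose x1 = True.
Case x3 = False:
The clause (x8) is unit, so x8 = True.
The clause (x6) is unit, so x6 = True.
The clause (x5) is unit, so x5 = True.
The clause (x7) is unit, so x7 = True.
But (¬x7) is also a unit clause — contradiction.
Undo x3 and try x3 = True.
The clause (x8) is unit, so x8 = True.
The clause (x6) is unit, so x6 = True.
The clause (x4) is unit, so x4 = True.
The clause (x5) is unit, so x5 = True.
The clause (x7) is unit, so x7 = True.
But (¬x7) is also a unit clause — contradiction.
Both values of x3 lead to a conflict.
So every satisfying assignment has x1 = False.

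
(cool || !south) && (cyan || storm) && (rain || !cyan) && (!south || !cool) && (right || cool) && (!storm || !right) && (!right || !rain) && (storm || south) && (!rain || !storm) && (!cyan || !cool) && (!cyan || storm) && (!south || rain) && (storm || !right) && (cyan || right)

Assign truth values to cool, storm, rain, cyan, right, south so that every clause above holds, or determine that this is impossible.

UNSATISFIABLE

Try cool = true.
From the singleton clause (!south), south = false.
From the singleton clause (storm), storm = true.
From the singleton clause (!right), right = false.
From the singleton clause (!rain), rain = false.
From the singleton clause (!cyan), cyan = false.
But (cyan) is also a unit clause — contradiction.
So cool must be the other value — set cool = false.
From the singleton clause (!south), south = false.
From the singleton clause (right), right = true.
From the singleton clause (!storm), storm = false.
But (storm) is also a unit clause — contradiction.
Either choice for cool ends in contradiction.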